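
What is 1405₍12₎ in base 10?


Positional values (base 12):
  5 × 12^0 = 5 × 1 = 5
  0 × 12^1 = 0 × 12 = 0
  4 × 12^2 = 4 × 144 = 576
  1 × 12^3 = 1 × 1728 = 1728
Sum = 5 + 0 + 576 + 1728
= 2309


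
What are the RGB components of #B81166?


Hex: #B81166
R = B8₁₆ = 184
G = 11₁₆ = 17
B = 66₁₆ = 102
= RGB(184, 17, 102)


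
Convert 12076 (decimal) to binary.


Divide by 2 repeatedly:
12076 ÷ 2 = 6038 remainder 0
6038 ÷ 2 = 3019 remainder 0
3019 ÷ 2 = 1509 remainder 1
1509 ÷ 2 = 754 remainder 1
754 ÷ 2 = 377 remainder 0
377 ÷ 2 = 188 remainder 1
188 ÷ 2 = 94 remainder 0
94 ÷ 2 = 47 remainder 0
47 ÷ 2 = 23 remainder 1
23 ÷ 2 = 11 remainder 1
11 ÷ 2 = 5 remainder 1
5 ÷ 2 = 2 remainder 1
2 ÷ 2 = 1 remainder 0
1 ÷ 2 = 0 remainder 1
Reading remainders bottom-up:
= 10111100101100


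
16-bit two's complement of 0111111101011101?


Original: 0111111101011101
Step 1 - Invert all bits: 1000000010100010
Step 2 - Add 1: 1000000010100010 + 1
= 1000000010100011 (represents -32605)


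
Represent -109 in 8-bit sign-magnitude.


Sign bit: 1 (negative)
Magnitude: 109 = 1101101
= 11101101


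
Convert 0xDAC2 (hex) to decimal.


Positional values:
Position 0: 2 × 16^0 = 2 × 1 = 2
Position 1: C × 16^1 = 12 × 16 = 192
Position 2: A × 16^2 = 10 × 256 = 2560
Position 3: D × 16^3 = 13 × 4096 = 53248
Sum = 2 + 192 + 2560 + 53248
= 56002


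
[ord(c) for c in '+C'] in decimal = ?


String: '+C'  (2 characters)
Per-character ASCII lookup:
  '+': special character: '+' = 43
  'C': uppercase starts at 65: 'C' = 65 + 2 = 67
= 43 67


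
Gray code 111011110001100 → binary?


Gray code: 111011110001100
MSB stays the same: 1
Each subsequent bit = prev_binary XOR current_gray:
  B[1] = 1 XOR 1 = 0
  B[2] = 0 XOR 1 = 1
  B[3] = 1 XOR 0 = 1
  B[4] = 1 XOR 1 = 0
  B[5] = 0 XOR 1 = 1
  B[6] = 1 XOR 1 = 0
  B[7] = 0 XOR 1 = 1
  B[8] = 1 XOR 0 = 1
  B[9] = 1 XOR 0 = 1
  B[10] = 1 XOR 0 = 1
  B[11] = 1 XOR 1 = 0
  B[12] = 0 XOR 1 = 1
  B[13] = 1 XOR 0 = 1
  B[14] = 1 XOR 0 = 1
= 101101011110111 (23287 decimal)


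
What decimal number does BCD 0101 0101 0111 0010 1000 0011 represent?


Each 4-bit group → digit:
  0101 → 5
  0101 → 5
  0111 → 7
  0010 → 2
  1000 → 8
  0011 → 3
= 557283


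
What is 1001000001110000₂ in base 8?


Group into 3-bit groups: 001001000001110000
  001 = 1
  001 = 1
  000 = 0
  001 = 1
  110 = 6
  000 = 0
= 0o110160


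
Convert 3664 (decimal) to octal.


Divide by 8 repeatedly:
3664 ÷ 8 = 458 remainder 0
458 ÷ 8 = 57 remainder 2
57 ÷ 8 = 7 remainder 1
7 ÷ 8 = 0 remainder 7
Reading remainders bottom-up:
= 0o7120


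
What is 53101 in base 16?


Divide by 16 repeatedly:
53101 ÷ 16 = 3318 remainder 13 (D)
3318 ÷ 16 = 207 remainder 6 (6)
207 ÷ 16 = 12 remainder 15 (F)
12 ÷ 16 = 0 remainder 12 (C)
Reading remainders bottom-up:
= 0xCF6D


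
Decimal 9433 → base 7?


Divide by 7 repeatedly:
9433 ÷ 7 = 1347 remainder 4
1347 ÷ 7 = 192 remainder 3
192 ÷ 7 = 27 remainder 3
27 ÷ 7 = 3 remainder 6
3 ÷ 7 = 0 remainder 3
Reading remainders bottom-up:
= 36334


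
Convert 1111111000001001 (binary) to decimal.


Positional values:
Bit 0: 1 × 2^0 = 1
Bit 3: 1 × 2^3 = 8
Bit 9: 1 × 2^9 = 512
Bit 10: 1 × 2^10 = 1024
Bit 11: 1 × 2^11 = 2048
Bit 12: 1 × 2^12 = 4096
Bit 13: 1 × 2^13 = 8192
Bit 14: 1 × 2^14 = 16384
Bit 15: 1 × 2^15 = 32768
Sum = 1 + 8 + 512 + 1024 + 2048 + 4096 + 8192 + 16384 + 32768
= 65033


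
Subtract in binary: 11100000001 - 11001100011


Align and subtract column by column (LSB to MSB, borrowing when needed):
  11100000001
- 11001100011
  -----------
  col 0: (1 - 0 borrow-in) - 1 → 1 - 1 = 0, borrow out 0
  col 1: (0 - 0 borrow-in) - 1 → borrow from next column: (0+2) - 1 = 1, borrow out 1
  col 2: (0 - 1 borrow-in) - 0 → borrow from next column: (-1+2) - 0 = 1, borrow out 1
  col 3: (0 - 1 borrow-in) - 0 → borrow from next column: (-1+2) - 0 = 1, borrow out 1
  col 4: (0 - 1 borrow-in) - 0 → borrow from next column: (-1+2) - 0 = 1, borrow out 1
  col 5: (0 - 1 borrow-in) - 1 → borrow from next column: (-1+2) - 1 = 0, borrow out 1
  col 6: (0 - 1 borrow-in) - 1 → borrow from next column: (-1+2) - 1 = 0, borrow out 1
  col 7: (0 - 1 borrow-in) - 0 → borrow from next column: (-1+2) - 0 = 1, borrow out 1
  col 8: (1 - 1 borrow-in) - 0 → 0 - 0 = 0, borrow out 0
  col 9: (1 - 0 borrow-in) - 1 → 1 - 1 = 0, borrow out 0
  col 10: (1 - 0 borrow-in) - 1 → 1 - 1 = 0, borrow out 0
Reading bits MSB→LSB: 00010011110
Strip leading zeros: 10011110
= 10011110


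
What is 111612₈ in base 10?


Positional values:
Position 0: 2 × 8^0 = 2
Position 1: 1 × 8^1 = 8
Position 2: 6 × 8^2 = 384
Position 3: 1 × 8^3 = 512
Position 4: 1 × 8^4 = 4096
Position 5: 1 × 8^5 = 32768
Sum = 2 + 8 + 384 + 512 + 4096 + 32768
= 37770


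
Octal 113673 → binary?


Each octal digit → 3 binary bits:
  1 = 001
  1 = 001
  3 = 011
  6 = 110
  7 = 111
  3 = 011
Concatenate: 001 001 011 110 111 011
= 001001011110111011


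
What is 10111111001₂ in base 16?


Group into 4-bit nibbles: 010111111001
  0101 = 5
  1111 = F
  1001 = 9
= 0x5F9


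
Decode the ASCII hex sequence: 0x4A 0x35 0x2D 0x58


Codes (hex): 0x4A 0x35 0x2D 0x58
Per-code ASCII lookup:
  0x4A = 74  (range 65-90: uppercase, 74 - 65 = 9) → 'J'
  0x35 = 53  (range 48-57: digits, 53 - 48 = 5) → '5'
  0x2D = 45  (special character) → '-'
  0x58 = 88  (range 65-90: uppercase, 88 - 65 = 23) → 'X'
= 'J5-X'


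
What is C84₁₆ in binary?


Each hex digit → 4 binary bits:
  C = 1100
  8 = 1000
  4 = 0100
Concatenate: 1100 1000 0100
= 110010000100


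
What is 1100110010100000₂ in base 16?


Group into 4-bit nibbles: 1100110010100000
  1100 = C
  1100 = C
  1010 = A
  0000 = 0
= 0xCCA0


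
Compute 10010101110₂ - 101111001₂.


Align and subtract column by column (LSB to MSB, borrowing when needed):
  10010101110
- 00101111001
  -----------
  col 0: (0 - 0 borrow-in) - 1 → borrow from next column: (0+2) - 1 = 1, borrow out 1
  col 1: (1 - 1 borrow-in) - 0 → 0 - 0 = 0, borrow out 0
  col 2: (1 - 0 borrow-in) - 0 → 1 - 0 = 1, borrow out 0
  col 3: (1 - 0 borrow-in) - 1 → 1 - 1 = 0, borrow out 0
  col 4: (0 - 0 borrow-in) - 1 → borrow from next column: (0+2) - 1 = 1, borrow out 1
  col 5: (1 - 1 borrow-in) - 1 → borrow from next column: (0+2) - 1 = 1, borrow out 1
  col 6: (0 - 1 borrow-in) - 1 → borrow from next column: (-1+2) - 1 = 0, borrow out 1
  col 7: (1 - 1 borrow-in) - 0 → 0 - 0 = 0, borrow out 0
  col 8: (0 - 0 borrow-in) - 1 → borrow from next column: (0+2) - 1 = 1, borrow out 1
  col 9: (0 - 1 borrow-in) - 0 → borrow from next column: (-1+2) - 0 = 1, borrow out 1
  col 10: (1 - 1 borrow-in) - 0 → 0 - 0 = 0, borrow out 0
Reading bits MSB→LSB: 01100110101
Strip leading zeros: 1100110101
= 1100110101


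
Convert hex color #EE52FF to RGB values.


Hex: #EE52FF
R = EE₁₆ = 238
G = 52₁₆ = 82
B = FF₁₆ = 255
= RGB(238, 82, 255)


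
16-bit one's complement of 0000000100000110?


Original: 0000000100000110
Invert all bits:
  bit 0: 0 → 1
  bit 1: 0 → 1
  bit 2: 0 → 1
  bit 3: 0 → 1
  bit 4: 0 → 1
  bit 5: 0 → 1
  bit 6: 0 → 1
  bit 7: 1 → 0
  bit 8: 0 → 1
  bit 9: 0 → 1
  bit 10: 0 → 1
  bit 11: 0 → 1
  bit 12: 0 → 1
  bit 13: 1 → 0
  bit 14: 1 → 0
  bit 15: 0 → 1
= 1111111011111001


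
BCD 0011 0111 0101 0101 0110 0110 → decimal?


Each 4-bit group → digit:
  0011 → 3
  0111 → 7
  0101 → 5
  0101 → 5
  0110 → 6
  0110 → 6
= 375566


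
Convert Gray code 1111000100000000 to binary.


Gray code: 1111000100000000
MSB stays the same: 1
Each subsequent bit = prev_binary XOR current_gray:
  B[1] = 1 XOR 1 = 0
  B[2] = 0 XOR 1 = 1
  B[3] = 1 XOR 1 = 0
  B[4] = 0 XOR 0 = 0
  B[5] = 0 XOR 0 = 0
  B[6] = 0 XOR 0 = 0
  B[7] = 0 XOR 1 = 1
  B[8] = 1 XOR 0 = 1
  B[9] = 1 XOR 0 = 1
  B[10] = 1 XOR 0 = 1
  B[11] = 1 XOR 0 = 1
  B[12] = 1 XOR 0 = 1
  B[13] = 1 XOR 0 = 1
  B[14] = 1 XOR 0 = 1
  B[15] = 1 XOR 0 = 1
= 1010000111111111 (41471 decimal)


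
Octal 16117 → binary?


Each octal digit → 3 binary bits:
  1 = 001
  6 = 110
  1 = 001
  1 = 001
  7 = 111
Concatenate: 001 110 001 001 111
= 001110001001111


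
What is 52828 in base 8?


Divide by 8 repeatedly:
52828 ÷ 8 = 6603 remainder 4
6603 ÷ 8 = 825 remainder 3
825 ÷ 8 = 103 remainder 1
103 ÷ 8 = 12 remainder 7
12 ÷ 8 = 1 remainder 4
1 ÷ 8 = 0 remainder 1
Reading remainders bottom-up:
= 0o147134


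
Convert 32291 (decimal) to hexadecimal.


Divide by 16 repeatedly:
32291 ÷ 16 = 2018 remainder 3 (3)
2018 ÷ 16 = 126 remainder 2 (2)
126 ÷ 16 = 7 remainder 14 (E)
7 ÷ 16 = 0 remainder 7 (7)
Reading remainders bottom-up:
= 0x7E23


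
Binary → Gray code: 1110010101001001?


Binary: 1110010101001001
Gray code: G = B XOR (B >> 1)
B >> 1 = 0111001010100100
1110010101001001 XOR 0111001010100100:
  1 XOR 0 = 1
  1 XOR 1 = 0
  1 XOR 1 = 0
  0 XOR 1 = 1
  0 XOR 0 = 0
  1 XOR 0 = 1
  0 XOR 1 = 1
  1 XOR 0 = 1
  0 XOR 1 = 1
  1 XOR 0 = 1
  0 XOR 1 = 1
  0 XOR 0 = 0
  1 XOR 0 = 1
  0 XOR 1 = 1
  0 XOR 0 = 0
  1 XOR 0 = 1
= 1001011111101101


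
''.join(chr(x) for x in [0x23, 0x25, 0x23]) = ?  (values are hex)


Codes (hex): 0x23 0x25 0x23
Per-code ASCII lookup:
  0x23 = 35  (special character) → '#'
  0x25 = 37  (special character) → '%'
  0x23 = 35  (special character) → '#'
= '#%#'


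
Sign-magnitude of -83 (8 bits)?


Sign bit: 1 (negative)
Magnitude: 83 = 1010011
= 11010011


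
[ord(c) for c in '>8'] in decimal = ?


String: '>8'  (2 characters)
Per-character ASCII lookup:
  '>': special character: '>' = 62
  '8': digits start at 48: '8' = 48 + 8 = 56
= 62 56


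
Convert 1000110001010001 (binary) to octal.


Group into 3-bit groups: 001000110001010001
  001 = 1
  000 = 0
  110 = 6
  001 = 1
  010 = 2
  001 = 1
= 0o106121


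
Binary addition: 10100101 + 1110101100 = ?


Align and add column by column (LSB to MSB, carry propagating):
  00010100101
+ 01110101100
  -----------
  col 0: 1 + 0 + 0 (carry in) = 1 → bit 1, carry out 0
  col 1: 0 + 0 + 0 (carry in) = 0 → bit 0, carry out 0
  col 2: 1 + 1 + 0 (carry in) = 2 → bit 0, carry out 1
  col 3: 0 + 1 + 1 (carry in) = 2 → bit 0, carry out 1
  col 4: 0 + 0 + 1 (carry in) = 1 → bit 1, carry out 0
  col 5: 1 + 1 + 0 (carry in) = 2 → bit 0, carry out 1
  col 6: 0 + 0 + 1 (carry in) = 1 → bit 1, carry out 0
  col 7: 1 + 1 + 0 (carry in) = 2 → bit 0, carry out 1
  col 8: 0 + 1 + 1 (carry in) = 2 → bit 0, carry out 1
  col 9: 0 + 1 + 1 (carry in) = 2 → bit 0, carry out 1
  col 10: 0 + 0 + 1 (carry in) = 1 → bit 1, carry out 0
Reading bits MSB→LSB: 10001010001
Strip leading zeros: 10001010001
= 10001010001


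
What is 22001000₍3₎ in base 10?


Positional values (base 3):
  0 × 3^0 = 0 × 1 = 0
  0 × 3^1 = 0 × 3 = 0
  0 × 3^2 = 0 × 9 = 0
  1 × 3^3 = 1 × 27 = 27
  0 × 3^4 = 0 × 81 = 0
  0 × 3^5 = 0 × 243 = 0
  2 × 3^6 = 2 × 729 = 1458
  2 × 3^7 = 2 × 2187 = 4374
Sum = 0 + 0 + 0 + 27 + 0 + 0 + 1458 + 4374
= 5859


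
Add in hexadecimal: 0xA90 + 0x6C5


Align and add column by column (LSB to MSB, each column mod 16 with carry):
  0A90
+ 06C5
  ----
  col 0: 0(0) + 5(5) + 0 (carry in) = 5 → 5(5), carry out 0
  col 1: 9(9) + C(12) + 0 (carry in) = 21 → 5(5), carry out 1
  col 2: A(10) + 6(6) + 1 (carry in) = 17 → 1(1), carry out 1
  col 3: 0(0) + 0(0) + 1 (carry in) = 1 → 1(1), carry out 0
Reading digits MSB→LSB: 1155
Strip leading zeros: 1155
= 0x1155


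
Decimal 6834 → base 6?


Divide by 6 repeatedly:
6834 ÷ 6 = 1139 remainder 0
1139 ÷ 6 = 189 remainder 5
189 ÷ 6 = 31 remainder 3
31 ÷ 6 = 5 remainder 1
5 ÷ 6 = 0 remainder 5
Reading remainders bottom-up:
= 51350


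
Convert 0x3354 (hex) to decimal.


Positional values:
Position 0: 4 × 16^0 = 4 × 1 = 4
Position 1: 5 × 16^1 = 5 × 16 = 80
Position 2: 3 × 16^2 = 3 × 256 = 768
Position 3: 3 × 16^3 = 3 × 4096 = 12288
Sum = 4 + 80 + 768 + 12288
= 13140


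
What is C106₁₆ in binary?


Each hex digit → 4 binary bits:
  C = 1100
  1 = 0001
  0 = 0000
  6 = 0110
Concatenate: 1100 0001 0000 0110
= 1100000100000110


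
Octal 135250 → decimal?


Positional values:
Position 0: 0 × 8^0 = 0
Position 1: 5 × 8^1 = 40
Position 2: 2 × 8^2 = 128
Position 3: 5 × 8^3 = 2560
Position 4: 3 × 8^4 = 12288
Position 5: 1 × 8^5 = 32768
Sum = 0 + 40 + 128 + 2560 + 12288 + 32768
= 47784


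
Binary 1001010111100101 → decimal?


Positional values:
Bit 0: 1 × 2^0 = 1
Bit 2: 1 × 2^2 = 4
Bit 5: 1 × 2^5 = 32
Bit 6: 1 × 2^6 = 64
Bit 7: 1 × 2^7 = 128
Bit 8: 1 × 2^8 = 256
Bit 10: 1 × 2^10 = 1024
Bit 12: 1 × 2^12 = 4096
Bit 15: 1 × 2^15 = 32768
Sum = 1 + 4 + 32 + 64 + 128 + 256 + 1024 + 4096 + 32768
= 38373


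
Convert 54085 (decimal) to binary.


Divide by 2 repeatedly:
54085 ÷ 2 = 27042 remainder 1
27042 ÷ 2 = 13521 remainder 0
13521 ÷ 2 = 6760 remainder 1
6760 ÷ 2 = 3380 remainder 0
3380 ÷ 2 = 1690 remainder 0
1690 ÷ 2 = 845 remainder 0
845 ÷ 2 = 422 remainder 1
422 ÷ 2 = 211 remainder 0
211 ÷ 2 = 105 remainder 1
105 ÷ 2 = 52 remainder 1
52 ÷ 2 = 26 remainder 0
26 ÷ 2 = 13 remainder 0
13 ÷ 2 = 6 remainder 1
6 ÷ 2 = 3 remainder 0
3 ÷ 2 = 1 remainder 1
1 ÷ 2 = 0 remainder 1
Reading remainders bottom-up:
= 1101001101000101


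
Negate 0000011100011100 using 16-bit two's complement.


Original: 0000011100011100
Step 1 - Invert all bits: 1111100011100011
Step 2 - Add 1: 1111100011100011 + 1
= 1111100011100100 (represents -1820)


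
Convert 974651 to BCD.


Each digit → 4-bit binary:
  9 → 1001
  7 → 0111
  4 → 0100
  6 → 0110
  5 → 0101
  1 → 0001
= 1001 0111 0100 0110 0101 0001


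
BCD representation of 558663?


Each digit → 4-bit binary:
  5 → 0101
  5 → 0101
  8 → 1000
  6 → 0110
  6 → 0110
  3 → 0011
= 0101 0101 1000 0110 0110 0011


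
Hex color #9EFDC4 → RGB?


Hex: #9EFDC4
R = 9E₁₆ = 158
G = FD₁₆ = 253
B = C4₁₆ = 196
= RGB(158, 253, 196)


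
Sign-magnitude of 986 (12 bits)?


Sign bit: 0 (positive)
Magnitude: 986 = 01111011010
= 001111011010


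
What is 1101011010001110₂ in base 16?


Group into 4-bit nibbles: 1101011010001110
  1101 = D
  0110 = 6
  1000 = 8
  1110 = E
= 0xD68E


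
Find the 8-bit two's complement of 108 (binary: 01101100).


Original: 01101100
Step 1 - Invert all bits: 10010011
Step 2 - Add 1: 10010011 + 1
= 10010100 (represents -108)


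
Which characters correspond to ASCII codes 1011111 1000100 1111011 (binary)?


Codes (binary): 1011111 1000100 1111011
Per-code ASCII lookup:
  1011111 = 95  (special character) → '_'
  1000100 = 68  (range 65-90: uppercase, 68 - 65 = 3) → 'D'
  1111011 = 123  (special character) → '{'
= '_D{'


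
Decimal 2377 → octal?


Divide by 8 repeatedly:
2377 ÷ 8 = 297 remainder 1
297 ÷ 8 = 37 remainder 1
37 ÷ 8 = 4 remainder 5
4 ÷ 8 = 0 remainder 4
Reading remainders bottom-up:
= 0o4511


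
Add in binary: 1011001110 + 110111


Align and add column by column (LSB to MSB, carry propagating):
  01011001110
+ 00000110111
  -----------
  col 0: 0 + 1 + 0 (carry in) = 1 → bit 1, carry out 0
  col 1: 1 + 1 + 0 (carry in) = 2 → bit 0, carry out 1
  col 2: 1 + 1 + 1 (carry in) = 3 → bit 1, carry out 1
  col 3: 1 + 0 + 1 (carry in) = 2 → bit 0, carry out 1
  col 4: 0 + 1 + 1 (carry in) = 2 → bit 0, carry out 1
  col 5: 0 + 1 + 1 (carry in) = 2 → bit 0, carry out 1
  col 6: 1 + 0 + 1 (carry in) = 2 → bit 0, carry out 1
  col 7: 1 + 0 + 1 (carry in) = 2 → bit 0, carry out 1
  col 8: 0 + 0 + 1 (carry in) = 1 → bit 1, carry out 0
  col 9: 1 + 0 + 0 (carry in) = 1 → bit 1, carry out 0
  col 10: 0 + 0 + 0 (carry in) = 0 → bit 0, carry out 0
Reading bits MSB→LSB: 01100000101
Strip leading zeros: 1100000101
= 1100000101


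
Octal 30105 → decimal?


Positional values:
Position 0: 5 × 8^0 = 5
Position 1: 0 × 8^1 = 0
Position 2: 1 × 8^2 = 64
Position 3: 0 × 8^3 = 0
Position 4: 3 × 8^4 = 12288
Sum = 5 + 0 + 64 + 0 + 12288
= 12357


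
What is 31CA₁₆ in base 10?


Positional values:
Position 0: A × 16^0 = 10 × 1 = 10
Position 1: C × 16^1 = 12 × 16 = 192
Position 2: 1 × 16^2 = 1 × 256 = 256
Position 3: 3 × 16^3 = 3 × 4096 = 12288
Sum = 10 + 192 + 256 + 12288
= 12746


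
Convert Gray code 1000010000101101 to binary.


Gray code: 1000010000101101
MSB stays the same: 1
Each subsequent bit = prev_binary XOR current_gray:
  B[1] = 1 XOR 0 = 1
  B[2] = 1 XOR 0 = 1
  B[3] = 1 XOR 0 = 1
  B[4] = 1 XOR 0 = 1
  B[5] = 1 XOR 1 = 0
  B[6] = 0 XOR 0 = 0
  B[7] = 0 XOR 0 = 0
  B[8] = 0 XOR 0 = 0
  B[9] = 0 XOR 0 = 0
  B[10] = 0 XOR 1 = 1
  B[11] = 1 XOR 0 = 1
  B[12] = 1 XOR 1 = 0
  B[13] = 0 XOR 1 = 1
  B[14] = 1 XOR 0 = 1
  B[15] = 1 XOR 1 = 0
= 1111100000110110 (63542 decimal)


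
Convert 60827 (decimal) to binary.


Divide by 2 repeatedly:
60827 ÷ 2 = 30413 remainder 1
30413 ÷ 2 = 15206 remainder 1
15206 ÷ 2 = 7603 remainder 0
7603 ÷ 2 = 3801 remainder 1
3801 ÷ 2 = 1900 remainder 1
1900 ÷ 2 = 950 remainder 0
950 ÷ 2 = 475 remainder 0
475 ÷ 2 = 237 remainder 1
237 ÷ 2 = 118 remainder 1
118 ÷ 2 = 59 remainder 0
59 ÷ 2 = 29 remainder 1
29 ÷ 2 = 14 remainder 1
14 ÷ 2 = 7 remainder 0
7 ÷ 2 = 3 remainder 1
3 ÷ 2 = 1 remainder 1
1 ÷ 2 = 0 remainder 1
Reading remainders bottom-up:
= 1110110110011011


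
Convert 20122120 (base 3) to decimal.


Positional values (base 3):
  0 × 3^0 = 0 × 1 = 0
  2 × 3^1 = 2 × 3 = 6
  1 × 3^2 = 1 × 9 = 9
  2 × 3^3 = 2 × 27 = 54
  2 × 3^4 = 2 × 81 = 162
  1 × 3^5 = 1 × 243 = 243
  0 × 3^6 = 0 × 729 = 0
  2 × 3^7 = 2 × 2187 = 4374
Sum = 0 + 6 + 9 + 54 + 162 + 243 + 0 + 4374
= 4848


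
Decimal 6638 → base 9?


Divide by 9 repeatedly:
6638 ÷ 9 = 737 remainder 5
737 ÷ 9 = 81 remainder 8
81 ÷ 9 = 9 remainder 0
9 ÷ 9 = 1 remainder 0
1 ÷ 9 = 0 remainder 1
Reading remainders bottom-up:
= 10085


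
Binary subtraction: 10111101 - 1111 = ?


Align and subtract column by column (LSB to MSB, borrowing when needed):
  10111101
- 00001111
  --------
  col 0: (1 - 0 borrow-in) - 1 → 1 - 1 = 0, borrow out 0
  col 1: (0 - 0 borrow-in) - 1 → borrow from next column: (0+2) - 1 = 1, borrow out 1
  col 2: (1 - 1 borrow-in) - 1 → borrow from next column: (0+2) - 1 = 1, borrow out 1
  col 3: (1 - 1 borrow-in) - 1 → borrow from next column: (0+2) - 1 = 1, borrow out 1
  col 4: (1 - 1 borrow-in) - 0 → 0 - 0 = 0, borrow out 0
  col 5: (1 - 0 borrow-in) - 0 → 1 - 0 = 1, borrow out 0
  col 6: (0 - 0 borrow-in) - 0 → 0 - 0 = 0, borrow out 0
  col 7: (1 - 0 borrow-in) - 0 → 1 - 0 = 1, borrow out 0
Reading bits MSB→LSB: 10101110
Strip leading zeros: 10101110
= 10101110


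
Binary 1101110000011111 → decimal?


Positional values:
Bit 0: 1 × 2^0 = 1
Bit 1: 1 × 2^1 = 2
Bit 2: 1 × 2^2 = 4
Bit 3: 1 × 2^3 = 8
Bit 4: 1 × 2^4 = 16
Bit 10: 1 × 2^10 = 1024
Bit 11: 1 × 2^11 = 2048
Bit 12: 1 × 2^12 = 4096
Bit 14: 1 × 2^14 = 16384
Bit 15: 1 × 2^15 = 32768
Sum = 1 + 2 + 4 + 8 + 16 + 1024 + 2048 + 4096 + 16384 + 32768
= 56351


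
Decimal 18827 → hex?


Divide by 16 repeatedly:
18827 ÷ 16 = 1176 remainder 11 (B)
1176 ÷ 16 = 73 remainder 8 (8)
73 ÷ 16 = 4 remainder 9 (9)
4 ÷ 16 = 0 remainder 4 (4)
Reading remainders bottom-up:
= 0x498B


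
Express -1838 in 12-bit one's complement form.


Original: 011100101110
Invert all bits:
  bit 0: 0 → 1
  bit 1: 1 → 0
  bit 2: 1 → 0
  bit 3: 1 → 0
  bit 4: 0 → 1
  bit 5: 0 → 1
  bit 6: 1 → 0
  bit 7: 0 → 1
  bit 8: 1 → 0
  bit 9: 1 → 0
  bit 10: 1 → 0
  bit 11: 0 → 1
= 100011010001


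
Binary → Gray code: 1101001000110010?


Binary: 1101001000110010
Gray code: G = B XOR (B >> 1)
B >> 1 = 0110100100011001
1101001000110010 XOR 0110100100011001:
  1 XOR 0 = 1
  1 XOR 1 = 0
  0 XOR 1 = 1
  1 XOR 0 = 1
  0 XOR 1 = 1
  0 XOR 0 = 0
  1 XOR 0 = 1
  0 XOR 1 = 1
  0 XOR 0 = 0
  0 XOR 0 = 0
  1 XOR 0 = 1
  1 XOR 1 = 0
  0 XOR 1 = 1
  0 XOR 0 = 0
  1 XOR 0 = 1
  0 XOR 1 = 1
= 1011101100101011


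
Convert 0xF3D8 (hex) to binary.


Each hex digit → 4 binary bits:
  F = 1111
  3 = 0011
  D = 1101
  8 = 1000
Concatenate: 1111 0011 1101 1000
= 1111001111011000


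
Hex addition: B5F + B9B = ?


Align and add column by column (LSB to MSB, each column mod 16 with carry):
  0B5F
+ 0B9B
  ----
  col 0: F(15) + B(11) + 0 (carry in) = 26 → A(10), carry out 1
  col 1: 5(5) + 9(9) + 1 (carry in) = 15 → F(15), carry out 0
  col 2: B(11) + B(11) + 0 (carry in) = 22 → 6(6), carry out 1
  col 3: 0(0) + 0(0) + 1 (carry in) = 1 → 1(1), carry out 0
Reading digits MSB→LSB: 16FA
Strip leading zeros: 16FA
= 0x16FA


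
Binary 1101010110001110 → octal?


Group into 3-bit groups: 001101010110001110
  001 = 1
  101 = 5
  010 = 2
  110 = 6
  001 = 1
  110 = 6
= 0o152616


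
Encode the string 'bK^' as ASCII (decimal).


String: 'bK^'  (3 characters)
Per-character ASCII lookup:
  'b': lowercase starts at 97: 'b' = 97 + 1 = 98
  'K': uppercase starts at 65: 'K' = 65 + 10 = 75
  '^': special character: '^' = 94
= 98 75 94


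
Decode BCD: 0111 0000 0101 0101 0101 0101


Each 4-bit group → digit:
  0111 → 7
  0000 → 0
  0101 → 5
  0101 → 5
  0101 → 5
  0101 → 5
= 705555


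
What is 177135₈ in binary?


Each octal digit → 3 binary bits:
  1 = 001
  7 = 111
  7 = 111
  1 = 001
  3 = 011
  5 = 101
Concatenate: 001 111 111 001 011 101
= 001111111001011101


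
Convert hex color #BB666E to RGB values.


Hex: #BB666E
R = BB₁₆ = 187
G = 66₁₆ = 102
B = 6E₁₆ = 110
= RGB(187, 102, 110)


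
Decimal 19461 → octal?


Divide by 8 repeatedly:
19461 ÷ 8 = 2432 remainder 5
2432 ÷ 8 = 304 remainder 0
304 ÷ 8 = 38 remainder 0
38 ÷ 8 = 4 remainder 6
4 ÷ 8 = 0 remainder 4
Reading remainders bottom-up:
= 0o46005


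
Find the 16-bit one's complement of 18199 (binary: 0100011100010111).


Original: 0100011100010111
Invert all bits:
  bit 0: 0 → 1
  bit 1: 1 → 0
  bit 2: 0 → 1
  bit 3: 0 → 1
  bit 4: 0 → 1
  bit 5: 1 → 0
  bit 6: 1 → 0
  bit 7: 1 → 0
  bit 8: 0 → 1
  bit 9: 0 → 1
  bit 10: 0 → 1
  bit 11: 1 → 0
  bit 12: 0 → 1
  bit 13: 1 → 0
  bit 14: 1 → 0
  bit 15: 1 → 0
= 1011100011101000


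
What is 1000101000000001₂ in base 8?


Group into 3-bit groups: 001000101000000001
  001 = 1
  000 = 0
  101 = 5
  000 = 0
  000 = 0
  001 = 1
= 0o105001


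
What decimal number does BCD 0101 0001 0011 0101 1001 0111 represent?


Each 4-bit group → digit:
  0101 → 5
  0001 → 1
  0011 → 3
  0101 → 5
  1001 → 9
  0111 → 7
= 513597


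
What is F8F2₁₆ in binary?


Each hex digit → 4 binary bits:
  F = 1111
  8 = 1000
  F = 1111
  2 = 0010
Concatenate: 1111 1000 1111 0010
= 1111100011110010


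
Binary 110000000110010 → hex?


Group into 4-bit nibbles: 0110000000110010
  0110 = 6
  0000 = 0
  0011 = 3
  0010 = 2
= 0x6032


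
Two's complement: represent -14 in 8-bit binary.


Original: 00001110
Step 1 - Invert all bits: 11110001
Step 2 - Add 1: 11110001 + 1
= 11110010 (represents -14)


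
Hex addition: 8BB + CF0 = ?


Align and add column by column (LSB to MSB, each column mod 16 with carry):
  08BB
+ 0CF0
  ----
  col 0: B(11) + 0(0) + 0 (carry in) = 11 → B(11), carry out 0
  col 1: B(11) + F(15) + 0 (carry in) = 26 → A(10), carry out 1
  col 2: 8(8) + C(12) + 1 (carry in) = 21 → 5(5), carry out 1
  col 3: 0(0) + 0(0) + 1 (carry in) = 1 → 1(1), carry out 0
Reading digits MSB→LSB: 15AB
Strip leading zeros: 15AB
= 0x15AB


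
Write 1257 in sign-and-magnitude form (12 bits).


Sign bit: 0 (positive)
Magnitude: 1257 = 10011101001
= 010011101001


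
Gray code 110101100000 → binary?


Gray code: 110101100000
MSB stays the same: 1
Each subsequent bit = prev_binary XOR current_gray:
  B[1] = 1 XOR 1 = 0
  B[2] = 0 XOR 0 = 0
  B[3] = 0 XOR 1 = 1
  B[4] = 1 XOR 0 = 1
  B[5] = 1 XOR 1 = 0
  B[6] = 0 XOR 1 = 1
  B[7] = 1 XOR 0 = 1
  B[8] = 1 XOR 0 = 1
  B[9] = 1 XOR 0 = 1
  B[10] = 1 XOR 0 = 1
  B[11] = 1 XOR 0 = 1
= 100110111111 (2495 decimal)


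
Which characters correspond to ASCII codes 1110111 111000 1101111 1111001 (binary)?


Codes (binary): 1110111 111000 1101111 1111001
Per-code ASCII lookup:
  1110111 = 119  (range 97-122: lowercase, 119 - 97 = 22) → 'w'
  111000 = 56  (range 48-57: digits, 56 - 48 = 8) → '8'
  1101111 = 111  (range 97-122: lowercase, 111 - 97 = 14) → 'o'
  1111001 = 121  (range 97-122: lowercase, 121 - 97 = 24) → 'y'
= 'w8oy'


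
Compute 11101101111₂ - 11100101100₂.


Align and subtract column by column (LSB to MSB, borrowing when needed):
  11101101111
- 11100101100
  -----------
  col 0: (1 - 0 borrow-in) - 0 → 1 - 0 = 1, borrow out 0
  col 1: (1 - 0 borrow-in) - 0 → 1 - 0 = 1, borrow out 0
  col 2: (1 - 0 borrow-in) - 1 → 1 - 1 = 0, borrow out 0
  col 3: (1 - 0 borrow-in) - 1 → 1 - 1 = 0, borrow out 0
  col 4: (0 - 0 borrow-in) - 0 → 0 - 0 = 0, borrow out 0
  col 5: (1 - 0 borrow-in) - 1 → 1 - 1 = 0, borrow out 0
  col 6: (1 - 0 borrow-in) - 0 → 1 - 0 = 1, borrow out 0
  col 7: (0 - 0 borrow-in) - 0 → 0 - 0 = 0, borrow out 0
  col 8: (1 - 0 borrow-in) - 1 → 1 - 1 = 0, borrow out 0
  col 9: (1 - 0 borrow-in) - 1 → 1 - 1 = 0, borrow out 0
  col 10: (1 - 0 borrow-in) - 1 → 1 - 1 = 0, borrow out 0
Reading bits MSB→LSB: 00001000011
Strip leading zeros: 1000011
= 1000011


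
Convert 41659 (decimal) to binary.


Divide by 2 repeatedly:
41659 ÷ 2 = 20829 remainder 1
20829 ÷ 2 = 10414 remainder 1
10414 ÷ 2 = 5207 remainder 0
5207 ÷ 2 = 2603 remainder 1
2603 ÷ 2 = 1301 remainder 1
1301 ÷ 2 = 650 remainder 1
650 ÷ 2 = 325 remainder 0
325 ÷ 2 = 162 remainder 1
162 ÷ 2 = 81 remainder 0
81 ÷ 2 = 40 remainder 1
40 ÷ 2 = 20 remainder 0
20 ÷ 2 = 10 remainder 0
10 ÷ 2 = 5 remainder 0
5 ÷ 2 = 2 remainder 1
2 ÷ 2 = 1 remainder 0
1 ÷ 2 = 0 remainder 1
Reading remainders bottom-up:
= 1010001010111011


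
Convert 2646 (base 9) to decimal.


Positional values (base 9):
  6 × 9^0 = 6 × 1 = 6
  4 × 9^1 = 4 × 9 = 36
  6 × 9^2 = 6 × 81 = 486
  2 × 9^3 = 2 × 729 = 1458
Sum = 6 + 36 + 486 + 1458
= 1986


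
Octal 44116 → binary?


Each octal digit → 3 binary bits:
  4 = 100
  4 = 100
  1 = 001
  1 = 001
  6 = 110
Concatenate: 100 100 001 001 110
= 100100001001110


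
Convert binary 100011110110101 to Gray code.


Binary: 100011110110101
Gray code: G = B XOR (B >> 1)
B >> 1 = 010001111011010
100011110110101 XOR 010001111011010:
  1 XOR 0 = 1
  0 XOR 1 = 1
  0 XOR 0 = 0
  0 XOR 0 = 0
  1 XOR 0 = 1
  1 XOR 1 = 0
  1 XOR 1 = 0
  1 XOR 1 = 0
  0 XOR 1 = 1
  1 XOR 0 = 1
  1 XOR 1 = 0
  0 XOR 1 = 1
  1 XOR 0 = 1
  0 XOR 1 = 1
  1 XOR 0 = 1
= 110010001101111


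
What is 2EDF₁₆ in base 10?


Positional values:
Position 0: F × 16^0 = 15 × 1 = 15
Position 1: D × 16^1 = 13 × 16 = 208
Position 2: E × 16^2 = 14 × 256 = 3584
Position 3: 2 × 16^3 = 2 × 4096 = 8192
Sum = 15 + 208 + 3584 + 8192
= 11999


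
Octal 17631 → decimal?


Positional values:
Position 0: 1 × 8^0 = 1
Position 1: 3 × 8^1 = 24
Position 2: 6 × 8^2 = 384
Position 3: 7 × 8^3 = 3584
Position 4: 1 × 8^4 = 4096
Sum = 1 + 24 + 384 + 3584 + 4096
= 8089


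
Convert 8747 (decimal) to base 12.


Divide by 12 repeatedly:
8747 ÷ 12 = 728 remainder 11
728 ÷ 12 = 60 remainder 8
60 ÷ 12 = 5 remainder 0
5 ÷ 12 = 0 remainder 5
Reading remainders bottom-up:
= 508B


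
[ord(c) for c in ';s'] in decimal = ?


String: ';s'  (2 characters)
Per-character ASCII lookup:
  ';': special character: ';' = 59
  's': lowercase starts at 97: 's' = 97 + 18 = 115
= 59 115


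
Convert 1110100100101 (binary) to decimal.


Positional values:
Bit 0: 1 × 2^0 = 1
Bit 2: 1 × 2^2 = 4
Bit 5: 1 × 2^5 = 32
Bit 8: 1 × 2^8 = 256
Bit 10: 1 × 2^10 = 1024
Bit 11: 1 × 2^11 = 2048
Bit 12: 1 × 2^12 = 4096
Sum = 1 + 4 + 32 + 256 + 1024 + 2048 + 4096
= 7461


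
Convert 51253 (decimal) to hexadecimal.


Divide by 16 repeatedly:
51253 ÷ 16 = 3203 remainder 5 (5)
3203 ÷ 16 = 200 remainder 3 (3)
200 ÷ 16 = 12 remainder 8 (8)
12 ÷ 16 = 0 remainder 12 (C)
Reading remainders bottom-up:
= 0xC835


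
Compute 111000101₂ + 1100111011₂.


Align and add column by column (LSB to MSB, carry propagating):
  00111000101
+ 01100111011
  -----------
  col 0: 1 + 1 + 0 (carry in) = 2 → bit 0, carry out 1
  col 1: 0 + 1 + 1 (carry in) = 2 → bit 0, carry out 1
  col 2: 1 + 0 + 1 (carry in) = 2 → bit 0, carry out 1
  col 3: 0 + 1 + 1 (carry in) = 2 → bit 0, carry out 1
  col 4: 0 + 1 + 1 (carry in) = 2 → bit 0, carry out 1
  col 5: 0 + 1 + 1 (carry in) = 2 → bit 0, carry out 1
  col 6: 1 + 0 + 1 (carry in) = 2 → bit 0, carry out 1
  col 7: 1 + 0 + 1 (carry in) = 2 → bit 0, carry out 1
  col 8: 1 + 1 + 1 (carry in) = 3 → bit 1, carry out 1
  col 9: 0 + 1 + 1 (carry in) = 2 → bit 0, carry out 1
  col 10: 0 + 0 + 1 (carry in) = 1 → bit 1, carry out 0
Reading bits MSB→LSB: 10100000000
Strip leading zeros: 10100000000
= 10100000000


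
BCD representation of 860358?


Each digit → 4-bit binary:
  8 → 1000
  6 → 0110
  0 → 0000
  3 → 0011
  5 → 0101
  8 → 1000
= 1000 0110 0000 0011 0101 1000


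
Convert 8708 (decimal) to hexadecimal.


Divide by 16 repeatedly:
8708 ÷ 16 = 544 remainder 4 (4)
544 ÷ 16 = 34 remainder 0 (0)
34 ÷ 16 = 2 remainder 2 (2)
2 ÷ 16 = 0 remainder 2 (2)
Reading remainders bottom-up:
= 0x2204


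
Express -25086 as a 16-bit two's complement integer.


Original: 0110000111111110
Step 1 - Invert all bits: 1001111000000001
Step 2 - Add 1: 1001111000000001 + 1
= 1001111000000010 (represents -25086)


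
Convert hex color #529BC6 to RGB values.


Hex: #529BC6
R = 52₁₆ = 82
G = 9B₁₆ = 155
B = C6₁₆ = 198
= RGB(82, 155, 198)


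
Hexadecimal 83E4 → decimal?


Positional values:
Position 0: 4 × 16^0 = 4 × 1 = 4
Position 1: E × 16^1 = 14 × 16 = 224
Position 2: 3 × 16^2 = 3 × 256 = 768
Position 3: 8 × 16^3 = 8 × 4096 = 32768
Sum = 4 + 224 + 768 + 32768
= 33764


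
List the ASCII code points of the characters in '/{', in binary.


String: '/{'  (2 characters)
Per-character ASCII lookup:
  '/': special character: '/' = 47 → 101111
  '{': special character: '{' = 123 → 1111011
= 101111 1111011


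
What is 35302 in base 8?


Divide by 8 repeatedly:
35302 ÷ 8 = 4412 remainder 6
4412 ÷ 8 = 551 remainder 4
551 ÷ 8 = 68 remainder 7
68 ÷ 8 = 8 remainder 4
8 ÷ 8 = 1 remainder 0
1 ÷ 8 = 0 remainder 1
Reading remainders bottom-up:
= 0o104746


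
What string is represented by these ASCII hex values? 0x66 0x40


Codes (hex): 0x66 0x40
Per-code ASCII lookup:
  0x66 = 102  (range 97-122: lowercase, 102 - 97 = 5) → 'f'
  0x40 = 64  (special character) → '@'
= 'f@'


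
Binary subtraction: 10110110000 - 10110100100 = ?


Align and subtract column by column (LSB to MSB, borrowing when needed):
  10110110000
- 10110100100
  -----------
  col 0: (0 - 0 borrow-in) - 0 → 0 - 0 = 0, borrow out 0
  col 1: (0 - 0 borrow-in) - 0 → 0 - 0 = 0, borrow out 0
  col 2: (0 - 0 borrow-in) - 1 → borrow from next column: (0+2) - 1 = 1, borrow out 1
  col 3: (0 - 1 borrow-in) - 0 → borrow from next column: (-1+2) - 0 = 1, borrow out 1
  col 4: (1 - 1 borrow-in) - 0 → 0 - 0 = 0, borrow out 0
  col 5: (1 - 0 borrow-in) - 1 → 1 - 1 = 0, borrow out 0
  col 6: (0 - 0 borrow-in) - 0 → 0 - 0 = 0, borrow out 0
  col 7: (1 - 0 borrow-in) - 1 → 1 - 1 = 0, borrow out 0
  col 8: (1 - 0 borrow-in) - 1 → 1 - 1 = 0, borrow out 0
  col 9: (0 - 0 borrow-in) - 0 → 0 - 0 = 0, borrow out 0
  col 10: (1 - 0 borrow-in) - 1 → 1 - 1 = 0, borrow out 0
Reading bits MSB→LSB: 00000001100
Strip leading zeros: 1100
= 1100


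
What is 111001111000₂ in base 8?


Group into 3-bit groups: 111001111000
  111 = 7
  001 = 1
  111 = 7
  000 = 0
= 0o7170


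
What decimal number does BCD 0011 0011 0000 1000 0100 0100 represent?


Each 4-bit group → digit:
  0011 → 3
  0011 → 3
  0000 → 0
  1000 → 8
  0100 → 4
  0100 → 4
= 330844


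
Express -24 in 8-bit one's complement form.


Original: 00011000
Invert all bits:
  bit 0: 0 → 1
  bit 1: 0 → 1
  bit 2: 0 → 1
  bit 3: 1 → 0
  bit 4: 1 → 0
  bit 5: 0 → 1
  bit 6: 0 → 1
  bit 7: 0 → 1
= 11100111


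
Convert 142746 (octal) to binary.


Each octal digit → 3 binary bits:
  1 = 001
  4 = 100
  2 = 010
  7 = 111
  4 = 100
  6 = 110
Concatenate: 001 100 010 111 100 110
= 001100010111100110


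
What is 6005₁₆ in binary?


Each hex digit → 4 binary bits:
  6 = 0110
  0 = 0000
  0 = 0000
  5 = 0101
Concatenate: 0110 0000 0000 0101
= 0110000000000101


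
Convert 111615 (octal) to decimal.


Positional values:
Position 0: 5 × 8^0 = 5
Position 1: 1 × 8^1 = 8
Position 2: 6 × 8^2 = 384
Position 3: 1 × 8^3 = 512
Position 4: 1 × 8^4 = 4096
Position 5: 1 × 8^5 = 32768
Sum = 5 + 8 + 384 + 512 + 4096 + 32768
= 37773


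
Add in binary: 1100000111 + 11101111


Align and add column by column (LSB to MSB, carry propagating):
  01100000111
+ 00011101111
  -----------
  col 0: 1 + 1 + 0 (carry in) = 2 → bit 0, carry out 1
  col 1: 1 + 1 + 1 (carry in) = 3 → bit 1, carry out 1
  col 2: 1 + 1 + 1 (carry in) = 3 → bit 1, carry out 1
  col 3: 0 + 1 + 1 (carry in) = 2 → bit 0, carry out 1
  col 4: 0 + 0 + 1 (carry in) = 1 → bit 1, carry out 0
  col 5: 0 + 1 + 0 (carry in) = 1 → bit 1, carry out 0
  col 6: 0 + 1 + 0 (carry in) = 1 → bit 1, carry out 0
  col 7: 0 + 1 + 0 (carry in) = 1 → bit 1, carry out 0
  col 8: 1 + 0 + 0 (carry in) = 1 → bit 1, carry out 0
  col 9: 1 + 0 + 0 (carry in) = 1 → bit 1, carry out 0
  col 10: 0 + 0 + 0 (carry in) = 0 → bit 0, carry out 0
Reading bits MSB→LSB: 01111110110
Strip leading zeros: 1111110110
= 1111110110


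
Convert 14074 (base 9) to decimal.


Positional values (base 9):
  4 × 9^0 = 4 × 1 = 4
  7 × 9^1 = 7 × 9 = 63
  0 × 9^2 = 0 × 81 = 0
  4 × 9^3 = 4 × 729 = 2916
  1 × 9^4 = 1 × 6561 = 6561
Sum = 4 + 63 + 0 + 2916 + 6561
= 9544


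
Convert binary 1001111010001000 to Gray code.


Binary: 1001111010001000
Gray code: G = B XOR (B >> 1)
B >> 1 = 0100111101000100
1001111010001000 XOR 0100111101000100:
  1 XOR 0 = 1
  0 XOR 1 = 1
  0 XOR 0 = 0
  1 XOR 0 = 1
  1 XOR 1 = 0
  1 XOR 1 = 0
  1 XOR 1 = 0
  0 XOR 1 = 1
  1 XOR 0 = 1
  0 XOR 1 = 1
  0 XOR 0 = 0
  0 XOR 0 = 0
  1 XOR 0 = 1
  0 XOR 1 = 1
  0 XOR 0 = 0
  0 XOR 0 = 0
= 1101000111001100


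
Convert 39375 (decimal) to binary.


Divide by 2 repeatedly:
39375 ÷ 2 = 19687 remainder 1
19687 ÷ 2 = 9843 remainder 1
9843 ÷ 2 = 4921 remainder 1
4921 ÷ 2 = 2460 remainder 1
2460 ÷ 2 = 1230 remainder 0
1230 ÷ 2 = 615 remainder 0
615 ÷ 2 = 307 remainder 1
307 ÷ 2 = 153 remainder 1
153 ÷ 2 = 76 remainder 1
76 ÷ 2 = 38 remainder 0
38 ÷ 2 = 19 remainder 0
19 ÷ 2 = 9 remainder 1
9 ÷ 2 = 4 remainder 1
4 ÷ 2 = 2 remainder 0
2 ÷ 2 = 1 remainder 0
1 ÷ 2 = 0 remainder 1
Reading remainders bottom-up:
= 1001100111001111


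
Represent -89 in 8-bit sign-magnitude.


Sign bit: 1 (negative)
Magnitude: 89 = 1011001
= 11011001


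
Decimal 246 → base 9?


Divide by 9 repeatedly:
246 ÷ 9 = 27 remainder 3
27 ÷ 9 = 3 remainder 0
3 ÷ 9 = 0 remainder 3
Reading remainders bottom-up:
= 303


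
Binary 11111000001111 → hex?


Group into 4-bit nibbles: 0011111000001111
  0011 = 3
  1110 = E
  0000 = 0
  1111 = F
= 0x3E0F


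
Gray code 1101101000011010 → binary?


Gray code: 1101101000011010
MSB stays the same: 1
Each subsequent bit = prev_binary XOR current_gray:
  B[1] = 1 XOR 1 = 0
  B[2] = 0 XOR 0 = 0
  B[3] = 0 XOR 1 = 1
  B[4] = 1 XOR 1 = 0
  B[5] = 0 XOR 0 = 0
  B[6] = 0 XOR 1 = 1
  B[7] = 1 XOR 0 = 1
  B[8] = 1 XOR 0 = 1
  B[9] = 1 XOR 0 = 1
  B[10] = 1 XOR 0 = 1
  B[11] = 1 XOR 1 = 0
  B[12] = 0 XOR 1 = 1
  B[13] = 1 XOR 0 = 1
  B[14] = 1 XOR 1 = 0
  B[15] = 0 XOR 0 = 0
= 1001001111101100 (37868 decimal)


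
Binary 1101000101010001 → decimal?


Positional values:
Bit 0: 1 × 2^0 = 1
Bit 4: 1 × 2^4 = 16
Bit 6: 1 × 2^6 = 64
Bit 8: 1 × 2^8 = 256
Bit 12: 1 × 2^12 = 4096
Bit 14: 1 × 2^14 = 16384
Bit 15: 1 × 2^15 = 32768
Sum = 1 + 16 + 64 + 256 + 4096 + 16384 + 32768
= 53585


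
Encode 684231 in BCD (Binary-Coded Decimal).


Each digit → 4-bit binary:
  6 → 0110
  8 → 1000
  4 → 0100
  2 → 0010
  3 → 0011
  1 → 0001
= 0110 1000 0100 0010 0011 0001


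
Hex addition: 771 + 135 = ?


Align and add column by column (LSB to MSB, each column mod 16 with carry):
  0771
+ 0135
  ----
  col 0: 1(1) + 5(5) + 0 (carry in) = 6 → 6(6), carry out 0
  col 1: 7(7) + 3(3) + 0 (carry in) = 10 → A(10), carry out 0
  col 2: 7(7) + 1(1) + 0 (carry in) = 8 → 8(8), carry out 0
  col 3: 0(0) + 0(0) + 0 (carry in) = 0 → 0(0), carry out 0
Reading digits MSB→LSB: 08A6
Strip leading zeros: 8A6
= 0x8A6


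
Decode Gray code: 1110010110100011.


Gray code: 1110010110100011
MSB stays the same: 1
Each subsequent bit = prev_binary XOR current_gray:
  B[1] = 1 XOR 1 = 0
  B[2] = 0 XOR 1 = 1
  B[3] = 1 XOR 0 = 1
  B[4] = 1 XOR 0 = 1
  B[5] = 1 XOR 1 = 0
  B[6] = 0 XOR 0 = 0
  B[7] = 0 XOR 1 = 1
  B[8] = 1 XOR 1 = 0
  B[9] = 0 XOR 0 = 0
  B[10] = 0 XOR 1 = 1
  B[11] = 1 XOR 0 = 1
  B[12] = 1 XOR 0 = 1
  B[13] = 1 XOR 0 = 1
  B[14] = 1 XOR 1 = 0
  B[15] = 0 XOR 1 = 1
= 1011100100111101 (47421 decimal)


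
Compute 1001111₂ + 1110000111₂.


Align and add column by column (LSB to MSB, carry propagating):
  00001001111
+ 01110000111
  -----------
  col 0: 1 + 1 + 0 (carry in) = 2 → bit 0, carry out 1
  col 1: 1 + 1 + 1 (carry in) = 3 → bit 1, carry out 1
  col 2: 1 + 1 + 1 (carry in) = 3 → bit 1, carry out 1
  col 3: 1 + 0 + 1 (carry in) = 2 → bit 0, carry out 1
  col 4: 0 + 0 + 1 (carry in) = 1 → bit 1, carry out 0
  col 5: 0 + 0 + 0 (carry in) = 0 → bit 0, carry out 0
  col 6: 1 + 0 + 0 (carry in) = 1 → bit 1, carry out 0
  col 7: 0 + 1 + 0 (carry in) = 1 → bit 1, carry out 0
  col 8: 0 + 1 + 0 (carry in) = 1 → bit 1, carry out 0
  col 9: 0 + 1 + 0 (carry in) = 1 → bit 1, carry out 0
  col 10: 0 + 0 + 0 (carry in) = 0 → bit 0, carry out 0
Reading bits MSB→LSB: 01111010110
Strip leading zeros: 1111010110
= 1111010110


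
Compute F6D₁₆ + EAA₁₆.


Align and add column by column (LSB to MSB, each column mod 16 with carry):
  0F6D
+ 0EAA
  ----
  col 0: D(13) + A(10) + 0 (carry in) = 23 → 7(7), carry out 1
  col 1: 6(6) + A(10) + 1 (carry in) = 17 → 1(1), carry out 1
  col 2: F(15) + E(14) + 1 (carry in) = 30 → E(14), carry out 1
  col 3: 0(0) + 0(0) + 1 (carry in) = 1 → 1(1), carry out 0
Reading digits MSB→LSB: 1E17
Strip leading zeros: 1E17
= 0x1E17


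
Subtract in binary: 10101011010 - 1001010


Align and subtract column by column (LSB to MSB, borrowing when needed):
  10101011010
- 00001001010
  -----------
  col 0: (0 - 0 borrow-in) - 0 → 0 - 0 = 0, borrow out 0
  col 1: (1 - 0 borrow-in) - 1 → 1 - 1 = 0, borrow out 0
  col 2: (0 - 0 borrow-in) - 0 → 0 - 0 = 0, borrow out 0
  col 3: (1 - 0 borrow-in) - 1 → 1 - 1 = 0, borrow out 0
  col 4: (1 - 0 borrow-in) - 0 → 1 - 0 = 1, borrow out 0
  col 5: (0 - 0 borrow-in) - 0 → 0 - 0 = 0, borrow out 0
  col 6: (1 - 0 borrow-in) - 1 → 1 - 1 = 0, borrow out 0
  col 7: (0 - 0 borrow-in) - 0 → 0 - 0 = 0, borrow out 0
  col 8: (1 - 0 borrow-in) - 0 → 1 - 0 = 1, borrow out 0
  col 9: (0 - 0 borrow-in) - 0 → 0 - 0 = 0, borrow out 0
  col 10: (1 - 0 borrow-in) - 0 → 1 - 0 = 1, borrow out 0
Reading bits MSB→LSB: 10100010000
Strip leading zeros: 10100010000
= 10100010000


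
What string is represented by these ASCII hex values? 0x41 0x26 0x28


Codes (hex): 0x41 0x26 0x28
Per-code ASCII lookup:
  0x41 = 65  (range 65-90: uppercase, 65 - 65 = 0) → 'A'
  0x26 = 38  (special character) → '&'
  0x28 = 40  (special character) → '('
= 'A&('
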